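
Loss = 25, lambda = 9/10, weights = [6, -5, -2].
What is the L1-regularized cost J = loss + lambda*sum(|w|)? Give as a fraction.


L1 norm = sum(|w|) = 13. J = 25 + 9/10 * 13 = 367/10.

367/10


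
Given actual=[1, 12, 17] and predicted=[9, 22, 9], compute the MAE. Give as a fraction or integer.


MAE = (1/3) * (|1-9|=8 + |12-22|=10 + |17-9|=8). Sum = 26. MAE = 26/3.

26/3


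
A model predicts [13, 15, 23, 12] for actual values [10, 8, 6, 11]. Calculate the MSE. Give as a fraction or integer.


MSE = (1/4) * ((10-13)^2=9 + (8-15)^2=49 + (6-23)^2=289 + (11-12)^2=1). Sum = 348. MSE = 87.

87


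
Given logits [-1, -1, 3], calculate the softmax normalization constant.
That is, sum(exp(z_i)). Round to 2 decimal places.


Denom = e^-1=0.3679 + e^-1=0.3679 + e^3=20.0855. Sum = 20.8213, which rounds to 20.82.

20.82


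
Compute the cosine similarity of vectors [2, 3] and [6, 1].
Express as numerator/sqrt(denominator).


dot = 15. |a|^2 = 13, |b|^2 = 37. cos = 15/sqrt(481).

15/sqrt(481)


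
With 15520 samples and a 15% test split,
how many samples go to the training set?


Test set = 15520 * 15% = 2328. Training set = 15520 - 2328 = 13192.

13192


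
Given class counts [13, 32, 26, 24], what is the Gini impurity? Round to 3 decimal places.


Total = 95. Proportions: 13/95, 32/95, 26/95, 24/95. sum(p_i^2) = 0.2709. Gini = 1 - 0.2709 = 0.7291, which rounds to 0.729.

0.729


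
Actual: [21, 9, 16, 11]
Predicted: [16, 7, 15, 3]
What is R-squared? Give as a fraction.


Mean(y) = 57/4. SS_res = 94. SS_tot = 347/4. R^2 = 1 - 94/(347/4) = -29/347.

-29/347


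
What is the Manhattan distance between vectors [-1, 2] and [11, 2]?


d = sum of absolute differences: |-1-11|=12 + |2-2|=0 = 12.

12


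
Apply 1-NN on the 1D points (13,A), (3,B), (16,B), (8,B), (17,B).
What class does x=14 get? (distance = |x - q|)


Distances: |13-14|=1, |3-14|=11, |16-14|=2, |8-14|=6, |17-14|=3. 1 nearest: (13,A). Counts: {'A': 1}. Majority class: A.

A


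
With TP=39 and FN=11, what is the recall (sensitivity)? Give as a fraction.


Recall = TP / (TP + FN) = 39 / 50 = 39/50.

39/50


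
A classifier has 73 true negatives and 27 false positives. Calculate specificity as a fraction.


Specificity = TN / (TN + FP) = 73 / 100 = 73/100.

73/100


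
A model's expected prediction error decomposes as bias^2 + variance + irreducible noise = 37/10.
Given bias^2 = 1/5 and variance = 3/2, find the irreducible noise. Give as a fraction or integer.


Total error = bias^2 + variance + irreducible noise. So irreducible noise = 37/10 - 1/5 - 3/2 = 2.

2


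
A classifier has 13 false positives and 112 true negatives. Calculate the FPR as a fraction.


FPR = FP / (FP + TN) = 13 / 125 = 13/125.

13/125


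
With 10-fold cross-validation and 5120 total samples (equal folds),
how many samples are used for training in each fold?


Each validation fold has 5120/10 = 512 samples. Training set = 5120 - 512 = 4608.

4608


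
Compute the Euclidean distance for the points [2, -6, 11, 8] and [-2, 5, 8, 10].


d = sqrt(sum of squared differences). (2--2)^2=16, (-6-5)^2=121, (11-8)^2=9, (8-10)^2=4. Sum = 150.

sqrt(150)


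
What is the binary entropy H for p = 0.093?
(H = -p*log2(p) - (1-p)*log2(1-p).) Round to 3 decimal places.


H = -0.093*log2(0.093) - 0.907*log2(0.907) = 0.446.

0.446


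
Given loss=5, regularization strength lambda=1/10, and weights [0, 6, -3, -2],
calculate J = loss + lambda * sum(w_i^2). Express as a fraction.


L2 sq norm = sum(w^2) = 49. J = 5 + 1/10 * 49 = 99/10.

99/10


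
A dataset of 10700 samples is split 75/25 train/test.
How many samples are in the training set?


Test set = 10700 * 25% = 2675. Training set = 10700 - 2675 = 8025.

8025


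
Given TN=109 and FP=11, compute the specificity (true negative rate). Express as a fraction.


Specificity = TN / (TN + FP) = 109 / 120 = 109/120.

109/120


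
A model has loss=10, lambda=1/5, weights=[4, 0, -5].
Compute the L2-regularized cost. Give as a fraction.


L2 sq norm = sum(w^2) = 41. J = 10 + 1/5 * 41 = 91/5.

91/5


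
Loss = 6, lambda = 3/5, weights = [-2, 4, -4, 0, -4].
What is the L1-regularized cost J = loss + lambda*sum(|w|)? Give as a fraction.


L1 norm = sum(|w|) = 14. J = 6 + 3/5 * 14 = 72/5.

72/5


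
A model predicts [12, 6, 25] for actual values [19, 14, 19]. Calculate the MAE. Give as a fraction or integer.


MAE = (1/3) * (|19-12|=7 + |14-6|=8 + |19-25|=6). Sum = 21. MAE = 7.

7


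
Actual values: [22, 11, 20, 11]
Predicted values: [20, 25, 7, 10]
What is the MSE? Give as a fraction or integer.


MSE = (1/4) * ((22-20)^2=4 + (11-25)^2=196 + (20-7)^2=169 + (11-10)^2=1). Sum = 370. MSE = 185/2.

185/2


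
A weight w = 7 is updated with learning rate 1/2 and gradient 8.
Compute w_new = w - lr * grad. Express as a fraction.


w_new = 7 - 1/2 * 8 = 7 - 4 = 3.

3


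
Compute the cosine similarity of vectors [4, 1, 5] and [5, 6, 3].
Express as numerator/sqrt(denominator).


dot = 41. |a|^2 = 42, |b|^2 = 70. cos = 41/sqrt(2940).

41/sqrt(2940)


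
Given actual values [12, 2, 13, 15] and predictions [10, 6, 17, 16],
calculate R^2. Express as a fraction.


Mean(y) = 21/2. SS_res = 37. SS_tot = 101. R^2 = 1 - 37/(101) = 64/101.

64/101


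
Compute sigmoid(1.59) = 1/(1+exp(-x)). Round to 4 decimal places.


sigma(1.59) = 1/(1+e^(-1.59)) = 1/(1+0.203926) = 1/1.203926 = 0.8306.

0.8306


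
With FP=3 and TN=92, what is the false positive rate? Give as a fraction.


FPR = FP / (FP + TN) = 3 / 95 = 3/95.

3/95


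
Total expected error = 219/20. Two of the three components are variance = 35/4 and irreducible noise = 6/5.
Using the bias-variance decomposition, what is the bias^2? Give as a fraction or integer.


Total error = bias^2 + variance + irreducible noise. So bias^2 = 219/20 - 35/4 - 6/5 = 1.

1


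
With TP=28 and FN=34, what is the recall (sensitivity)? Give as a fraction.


Recall = TP / (TP + FN) = 28 / 62 = 14/31.

14/31


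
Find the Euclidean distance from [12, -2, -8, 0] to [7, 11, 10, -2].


d = sqrt(sum of squared differences). (12-7)^2=25, (-2-11)^2=169, (-8-10)^2=324, (0--2)^2=4. Sum = 522.

sqrt(522)


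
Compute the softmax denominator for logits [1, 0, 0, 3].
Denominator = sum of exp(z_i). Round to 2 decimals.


Denom = e^1=2.7183 + e^0=1.0000 + e^0=1.0000 + e^3=20.0855. Sum = 24.8038, which rounds to 24.80.

24.80


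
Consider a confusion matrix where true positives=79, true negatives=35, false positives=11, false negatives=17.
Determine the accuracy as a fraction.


Accuracy = (TP + TN) / (TP + TN + FP + FN) = (79 + 35) / 142 = 57/71.

57/71


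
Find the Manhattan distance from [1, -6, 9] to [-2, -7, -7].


d = sum of absolute differences: |1--2|=3 + |-6--7|=1 + |9--7|=16 = 20.

20


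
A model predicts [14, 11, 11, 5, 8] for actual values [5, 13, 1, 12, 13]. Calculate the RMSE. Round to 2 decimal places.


MSE = 51.8000. RMSE = sqrt(51.8000) = 7.20.

7.20


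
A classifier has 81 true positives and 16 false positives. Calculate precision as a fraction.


Precision = TP / (TP + FP) = 81 / 97 = 81/97.

81/97


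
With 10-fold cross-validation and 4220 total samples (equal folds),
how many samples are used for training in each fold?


Each validation fold has 4220/10 = 422 samples. Training set = 4220 - 422 = 3798.

3798


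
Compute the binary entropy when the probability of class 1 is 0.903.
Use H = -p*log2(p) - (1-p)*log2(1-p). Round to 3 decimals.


H = -0.903*log2(0.903) - 0.097*log2(0.097) = 0.459.

0.459


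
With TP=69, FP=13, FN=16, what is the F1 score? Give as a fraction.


Precision = 69/82 = 69/82. Recall = 69/85 = 69/85. F1 = 2*P*R/(P+R) = 138/167.

138/167


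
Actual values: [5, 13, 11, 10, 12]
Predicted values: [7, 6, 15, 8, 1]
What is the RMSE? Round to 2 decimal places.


MSE = 38.8000. RMSE = sqrt(38.8000) = 6.23.

6.23


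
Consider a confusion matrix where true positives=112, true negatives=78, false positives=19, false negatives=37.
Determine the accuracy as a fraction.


Accuracy = (TP + TN) / (TP + TN + FP + FN) = (112 + 78) / 246 = 95/123.

95/123


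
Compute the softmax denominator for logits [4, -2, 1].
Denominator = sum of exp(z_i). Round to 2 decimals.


Denom = e^4=54.5982 + e^-2=0.1353 + e^1=2.7183. Sum = 57.4518, which rounds to 57.45.

57.45


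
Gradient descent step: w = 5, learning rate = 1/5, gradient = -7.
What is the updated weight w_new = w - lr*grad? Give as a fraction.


w_new = 5 - 1/5 * -7 = 5 - -7/5 = 32/5.

32/5


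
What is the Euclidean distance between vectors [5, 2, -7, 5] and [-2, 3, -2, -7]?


d = sqrt(sum of squared differences). (5--2)^2=49, (2-3)^2=1, (-7--2)^2=25, (5--7)^2=144. Sum = 219.

sqrt(219)


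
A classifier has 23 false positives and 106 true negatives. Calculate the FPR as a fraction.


FPR = FP / (FP + TN) = 23 / 129 = 23/129.

23/129


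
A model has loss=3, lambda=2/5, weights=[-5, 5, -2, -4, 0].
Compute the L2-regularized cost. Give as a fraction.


L2 sq norm = sum(w^2) = 70. J = 3 + 2/5 * 70 = 31.

31


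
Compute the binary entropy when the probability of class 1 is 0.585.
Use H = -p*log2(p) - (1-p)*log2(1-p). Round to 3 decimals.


H = -0.585*log2(0.585) - 0.415*log2(0.415) = 0.979.

0.979


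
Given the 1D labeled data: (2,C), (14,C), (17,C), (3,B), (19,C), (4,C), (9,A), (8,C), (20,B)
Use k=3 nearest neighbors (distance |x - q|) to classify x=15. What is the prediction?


Distances: |2-15|=13, |14-15|=1, |17-15|=2, |3-15|=12, |19-15|=4, |4-15|=11, |9-15|=6, |8-15|=7, |20-15|=5. 3 nearest: (14,C), (17,C), (19,C). Counts: {'C': 3}. Majority class: C.

C


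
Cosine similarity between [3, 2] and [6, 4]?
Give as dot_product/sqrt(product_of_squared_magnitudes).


dot = 26. |a|^2 = 13, |b|^2 = 52. cos = 26/sqrt(676).

26/sqrt(676)


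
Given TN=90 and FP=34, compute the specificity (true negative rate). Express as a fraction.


Specificity = TN / (TN + FP) = 90 / 124 = 45/62.

45/62


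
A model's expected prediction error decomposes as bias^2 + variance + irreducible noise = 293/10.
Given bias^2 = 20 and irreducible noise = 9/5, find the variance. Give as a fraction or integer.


Total error = bias^2 + variance + irreducible noise. So variance = 293/10 - 20 - 9/5 = 15/2.

15/2


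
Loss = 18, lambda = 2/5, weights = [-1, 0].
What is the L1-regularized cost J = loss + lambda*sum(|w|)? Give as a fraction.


L1 norm = sum(|w|) = 1. J = 18 + 2/5 * 1 = 92/5.

92/5


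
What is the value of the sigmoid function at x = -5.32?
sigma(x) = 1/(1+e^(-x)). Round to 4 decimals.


sigma(-5.32) = 1/(1+e^(5.32)) = 1/(1+204.383882) = 1/205.383882 = 0.0049.

0.0049


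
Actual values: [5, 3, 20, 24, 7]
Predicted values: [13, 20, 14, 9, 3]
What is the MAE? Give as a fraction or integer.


MAE = (1/5) * (|5-13|=8 + |3-20|=17 + |20-14|=6 + |24-9|=15 + |7-3|=4). Sum = 50. MAE = 10.

10


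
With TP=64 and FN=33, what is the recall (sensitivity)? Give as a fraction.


Recall = TP / (TP + FN) = 64 / 97 = 64/97.

64/97


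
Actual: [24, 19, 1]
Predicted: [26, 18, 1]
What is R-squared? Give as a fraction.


Mean(y) = 44/3. SS_res = 5. SS_tot = 878/3. R^2 = 1 - 5/(878/3) = 863/878.

863/878


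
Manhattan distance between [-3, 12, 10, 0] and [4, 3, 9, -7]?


d = sum of absolute differences: |-3-4|=7 + |12-3|=9 + |10-9|=1 + |0--7|=7 = 24.

24


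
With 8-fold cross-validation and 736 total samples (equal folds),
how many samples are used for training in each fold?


Each validation fold has 736/8 = 92 samples. Training set = 736 - 92 = 644.

644


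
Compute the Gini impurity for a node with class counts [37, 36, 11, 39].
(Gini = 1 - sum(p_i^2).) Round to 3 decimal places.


Total = 123. Proportions: 37/123, 36/123, 11/123, 39/123. sum(p_i^2) = 0.2847. Gini = 1 - 0.2847 = 0.7153, which rounds to 0.715.

0.715


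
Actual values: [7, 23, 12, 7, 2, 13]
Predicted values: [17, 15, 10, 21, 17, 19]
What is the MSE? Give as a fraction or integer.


MSE = (1/6) * ((7-17)^2=100 + (23-15)^2=64 + (12-10)^2=4 + (7-21)^2=196 + (2-17)^2=225 + (13-19)^2=36). Sum = 625. MSE = 625/6.

625/6


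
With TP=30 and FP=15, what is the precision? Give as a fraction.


Precision = TP / (TP + FP) = 30 / 45 = 2/3.

2/3


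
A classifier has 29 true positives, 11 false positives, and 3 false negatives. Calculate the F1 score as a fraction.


Precision = 29/40 = 29/40. Recall = 29/32 = 29/32. F1 = 2*P*R/(P+R) = 29/36.

29/36


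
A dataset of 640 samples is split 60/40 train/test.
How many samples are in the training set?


Test set = 640 * 40% = 256. Training set = 640 - 256 = 384.

384


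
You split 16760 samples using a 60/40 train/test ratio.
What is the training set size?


Test set = 16760 * 40% = 6704. Training set = 16760 - 6704 = 10056.

10056


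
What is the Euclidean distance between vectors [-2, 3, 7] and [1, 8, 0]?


d = sqrt(sum of squared differences). (-2-1)^2=9, (3-8)^2=25, (7-0)^2=49. Sum = 83.

sqrt(83)


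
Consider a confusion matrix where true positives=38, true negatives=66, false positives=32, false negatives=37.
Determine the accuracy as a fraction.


Accuracy = (TP + TN) / (TP + TN + FP + FN) = (38 + 66) / 173 = 104/173.

104/173


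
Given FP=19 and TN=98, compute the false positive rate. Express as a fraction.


FPR = FP / (FP + TN) = 19 / 117 = 19/117.

19/117


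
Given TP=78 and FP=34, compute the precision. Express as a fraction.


Precision = TP / (TP + FP) = 78 / 112 = 39/56.

39/56


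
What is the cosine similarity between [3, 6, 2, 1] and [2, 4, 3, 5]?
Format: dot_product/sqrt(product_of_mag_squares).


dot = 41. |a|^2 = 50, |b|^2 = 54. cos = 41/sqrt(2700).

41/sqrt(2700)


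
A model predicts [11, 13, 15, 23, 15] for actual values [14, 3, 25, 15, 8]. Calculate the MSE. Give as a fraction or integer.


MSE = (1/5) * ((14-11)^2=9 + (3-13)^2=100 + (25-15)^2=100 + (15-23)^2=64 + (8-15)^2=49). Sum = 322. MSE = 322/5.

322/5


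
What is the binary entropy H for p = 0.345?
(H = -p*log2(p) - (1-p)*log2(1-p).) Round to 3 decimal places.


H = -0.345*log2(0.345) - 0.655*log2(0.655) = 0.930.

0.930


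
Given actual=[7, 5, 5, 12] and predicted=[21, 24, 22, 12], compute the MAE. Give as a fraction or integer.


MAE = (1/4) * (|7-21|=14 + |5-24|=19 + |5-22|=17 + |12-12|=0). Sum = 50. MAE = 25/2.

25/2


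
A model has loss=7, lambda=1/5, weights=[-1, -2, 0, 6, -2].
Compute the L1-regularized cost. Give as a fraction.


L1 norm = sum(|w|) = 11. J = 7 + 1/5 * 11 = 46/5.

46/5


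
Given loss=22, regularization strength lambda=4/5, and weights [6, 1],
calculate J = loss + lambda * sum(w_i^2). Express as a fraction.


L2 sq norm = sum(w^2) = 37. J = 22 + 4/5 * 37 = 258/5.

258/5


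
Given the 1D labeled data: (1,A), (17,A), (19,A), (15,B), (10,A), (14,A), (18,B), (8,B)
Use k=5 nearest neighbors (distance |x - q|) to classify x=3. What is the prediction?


Distances: |1-3|=2, |17-3|=14, |19-3|=16, |15-3|=12, |10-3|=7, |14-3|=11, |18-3|=15, |8-3|=5. 5 nearest: (1,A), (8,B), (10,A), (14,A), (15,B). Counts: {'A': 3, 'B': 2}. Majority class: A.

A


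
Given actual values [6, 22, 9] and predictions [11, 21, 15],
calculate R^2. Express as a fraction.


Mean(y) = 37/3. SS_res = 62. SS_tot = 434/3. R^2 = 1 - 62/(434/3) = 4/7.

4/7


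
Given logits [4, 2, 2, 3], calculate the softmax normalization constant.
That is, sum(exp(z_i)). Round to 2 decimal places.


Denom = e^4=54.5982 + e^2=7.3891 + e^2=7.3891 + e^3=20.0855. Sum = 89.4619, which rounds to 89.46.

89.46


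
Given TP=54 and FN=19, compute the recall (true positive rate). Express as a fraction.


Recall = TP / (TP + FN) = 54 / 73 = 54/73.

54/73


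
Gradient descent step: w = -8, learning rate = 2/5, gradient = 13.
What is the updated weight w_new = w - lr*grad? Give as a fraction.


w_new = -8 - 2/5 * 13 = -8 - 26/5 = -66/5.

-66/5


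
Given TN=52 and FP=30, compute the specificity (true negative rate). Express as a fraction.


Specificity = TN / (TN + FP) = 52 / 82 = 26/41.

26/41


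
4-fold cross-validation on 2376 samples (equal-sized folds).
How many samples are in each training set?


Each validation fold has 2376/4 = 594 samples. Training set = 2376 - 594 = 1782.

1782


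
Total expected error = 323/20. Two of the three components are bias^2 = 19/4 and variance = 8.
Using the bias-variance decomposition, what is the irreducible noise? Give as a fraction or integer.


Total error = bias^2 + variance + irreducible noise. So irreducible noise = 323/20 - 19/4 - 8 = 17/5.

17/5


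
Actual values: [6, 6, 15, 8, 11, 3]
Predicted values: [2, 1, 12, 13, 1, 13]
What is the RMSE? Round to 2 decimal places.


MSE = 45.8333. RMSE = sqrt(45.8333) = 6.77.

6.77


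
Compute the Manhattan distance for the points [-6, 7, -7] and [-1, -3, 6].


d = sum of absolute differences: |-6--1|=5 + |7--3|=10 + |-7-6|=13 = 28.

28


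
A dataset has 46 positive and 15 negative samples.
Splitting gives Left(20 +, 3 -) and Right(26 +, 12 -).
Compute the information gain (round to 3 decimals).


H(parent) = 0.8047. H(left) = 0.5586, H(right) = 0.8997. Weighted = (23/61)*0.5586 + (38/61)*0.8997 = 0.7711. IG = 0.8047 - 0.7711 = 0.0336, which rounds to 0.034.

0.034


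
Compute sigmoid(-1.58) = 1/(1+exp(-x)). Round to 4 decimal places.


sigma(-1.58) = 1/(1+e^(1.58)) = 1/(1+4.854956) = 1/5.854956 = 0.1708.

0.1708


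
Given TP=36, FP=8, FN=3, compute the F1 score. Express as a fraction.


Precision = 36/44 = 9/11. Recall = 36/39 = 12/13. F1 = 2*P*R/(P+R) = 72/83.

72/83


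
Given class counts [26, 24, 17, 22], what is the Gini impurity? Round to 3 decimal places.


Total = 89. Proportions: 26/89, 24/89, 17/89, 22/89. sum(p_i^2) = 0.2556. Gini = 1 - 0.2556 = 0.7444, which rounds to 0.744.

0.744


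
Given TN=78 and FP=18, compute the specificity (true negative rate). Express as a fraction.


Specificity = TN / (TN + FP) = 78 / 96 = 13/16.

13/16


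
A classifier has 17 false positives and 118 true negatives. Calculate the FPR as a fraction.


FPR = FP / (FP + TN) = 17 / 135 = 17/135.

17/135


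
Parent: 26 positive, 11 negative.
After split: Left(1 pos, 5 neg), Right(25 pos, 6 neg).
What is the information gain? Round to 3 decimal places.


H(parent) = 0.8780. H(left) = 0.6500, H(right) = 0.7088. Weighted = (6/37)*0.6500 + (31/37)*0.7088 = 0.6993. IG = 0.8780 - 0.6993 = 0.1787, which rounds to 0.179.

0.179


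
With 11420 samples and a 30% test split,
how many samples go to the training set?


Test set = 11420 * 30% = 3426. Training set = 11420 - 3426 = 7994.

7994


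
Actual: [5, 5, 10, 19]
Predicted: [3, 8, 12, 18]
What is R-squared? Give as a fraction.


Mean(y) = 39/4. SS_res = 18. SS_tot = 523/4. R^2 = 1 - 18/(523/4) = 451/523.

451/523


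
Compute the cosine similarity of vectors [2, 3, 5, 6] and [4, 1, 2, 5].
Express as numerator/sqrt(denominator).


dot = 51. |a|^2 = 74, |b|^2 = 46. cos = 51/sqrt(3404).

51/sqrt(3404)


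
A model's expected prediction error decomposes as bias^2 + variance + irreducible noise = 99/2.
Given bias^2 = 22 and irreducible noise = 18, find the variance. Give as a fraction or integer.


Total error = bias^2 + variance + irreducible noise. So variance = 99/2 - 22 - 18 = 19/2.

19/2


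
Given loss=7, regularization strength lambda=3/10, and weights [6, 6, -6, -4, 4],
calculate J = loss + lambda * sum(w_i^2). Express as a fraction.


L2 sq norm = sum(w^2) = 140. J = 7 + 3/10 * 140 = 49.

49


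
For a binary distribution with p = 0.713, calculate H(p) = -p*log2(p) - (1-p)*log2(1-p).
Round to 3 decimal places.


H = -0.713*log2(0.713) - 0.287*log2(0.287) = 0.865.

0.865


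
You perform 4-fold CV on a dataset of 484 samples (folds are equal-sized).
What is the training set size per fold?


Each validation fold has 484/4 = 121 samples. Training set = 484 - 121 = 363.

363


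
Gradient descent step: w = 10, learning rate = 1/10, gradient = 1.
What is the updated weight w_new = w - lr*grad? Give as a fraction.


w_new = 10 - 1/10 * 1 = 10 - 1/10 = 99/10.

99/10


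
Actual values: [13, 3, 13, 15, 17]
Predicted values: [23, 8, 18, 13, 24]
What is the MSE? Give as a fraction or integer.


MSE = (1/5) * ((13-23)^2=100 + (3-8)^2=25 + (13-18)^2=25 + (15-13)^2=4 + (17-24)^2=49). Sum = 203. MSE = 203/5.

203/5


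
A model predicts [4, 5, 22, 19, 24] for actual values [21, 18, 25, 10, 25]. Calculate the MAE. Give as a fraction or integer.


MAE = (1/5) * (|21-4|=17 + |18-5|=13 + |25-22|=3 + |10-19|=9 + |25-24|=1). Sum = 43. MAE = 43/5.

43/5


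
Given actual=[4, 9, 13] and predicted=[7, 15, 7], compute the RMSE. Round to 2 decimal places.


MSE = 27.0000. RMSE = sqrt(27.0000) = 5.20.

5.20


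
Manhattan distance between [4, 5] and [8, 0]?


d = sum of absolute differences: |4-8|=4 + |5-0|=5 = 9.

9


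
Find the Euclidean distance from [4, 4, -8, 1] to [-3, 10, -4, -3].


d = sqrt(sum of squared differences). (4--3)^2=49, (4-10)^2=36, (-8--4)^2=16, (1--3)^2=16. Sum = 117.

sqrt(117)


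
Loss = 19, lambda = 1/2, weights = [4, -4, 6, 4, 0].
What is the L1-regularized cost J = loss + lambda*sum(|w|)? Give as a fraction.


L1 norm = sum(|w|) = 18. J = 19 + 1/2 * 18 = 28.

28


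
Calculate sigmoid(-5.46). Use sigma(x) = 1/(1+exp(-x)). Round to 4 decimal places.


sigma(-5.46) = 1/(1+e^(5.46)) = 1/(1+235.097424) = 1/236.097424 = 0.0042.

0.0042


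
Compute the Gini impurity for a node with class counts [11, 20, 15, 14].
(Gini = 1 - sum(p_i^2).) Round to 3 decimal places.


Total = 60. Proportions: 11/60, 20/60, 15/60, 14/60. sum(p_i^2) = 0.2617. Gini = 1 - 0.2617 = 0.7383, which rounds to 0.738.

0.738


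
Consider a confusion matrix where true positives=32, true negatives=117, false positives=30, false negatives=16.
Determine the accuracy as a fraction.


Accuracy = (TP + TN) / (TP + TN + FP + FN) = (32 + 117) / 195 = 149/195.

149/195


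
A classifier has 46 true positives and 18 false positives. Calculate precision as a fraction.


Precision = TP / (TP + FP) = 46 / 64 = 23/32.

23/32


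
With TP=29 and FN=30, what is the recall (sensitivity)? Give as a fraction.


Recall = TP / (TP + FN) = 29 / 59 = 29/59.

29/59


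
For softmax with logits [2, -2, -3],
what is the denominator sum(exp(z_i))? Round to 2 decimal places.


Denom = e^2=7.3891 + e^-2=0.1353 + e^-3=0.0498. Sum = 7.5742, which rounds to 7.57.

7.57


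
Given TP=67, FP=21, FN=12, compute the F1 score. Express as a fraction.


Precision = 67/88 = 67/88. Recall = 67/79 = 67/79. F1 = 2*P*R/(P+R) = 134/167.

134/167


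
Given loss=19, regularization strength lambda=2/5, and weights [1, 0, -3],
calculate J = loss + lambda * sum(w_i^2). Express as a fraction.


L2 sq norm = sum(w^2) = 10. J = 19 + 2/5 * 10 = 23.

23


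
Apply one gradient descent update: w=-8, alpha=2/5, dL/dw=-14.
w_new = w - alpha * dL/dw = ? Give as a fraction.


w_new = -8 - 2/5 * -14 = -8 - -28/5 = -12/5.

-12/5


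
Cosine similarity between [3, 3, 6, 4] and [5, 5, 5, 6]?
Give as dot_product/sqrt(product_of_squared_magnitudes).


dot = 84. |a|^2 = 70, |b|^2 = 111. cos = 84/sqrt(7770).

84/sqrt(7770)


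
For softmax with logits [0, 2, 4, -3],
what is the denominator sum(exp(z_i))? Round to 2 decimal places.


Denom = e^0=1.0000 + e^2=7.3891 + e^4=54.5982 + e^-3=0.0498. Sum = 63.0371, which rounds to 63.04.

63.04


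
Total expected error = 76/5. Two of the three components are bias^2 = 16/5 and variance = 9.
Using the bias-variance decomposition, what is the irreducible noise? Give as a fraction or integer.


Total error = bias^2 + variance + irreducible noise. So irreducible noise = 76/5 - 16/5 - 9 = 3.

3


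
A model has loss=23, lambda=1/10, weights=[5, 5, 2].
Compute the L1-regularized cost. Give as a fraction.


L1 norm = sum(|w|) = 12. J = 23 + 1/10 * 12 = 121/5.

121/5


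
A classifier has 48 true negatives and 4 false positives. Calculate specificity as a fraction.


Specificity = TN / (TN + FP) = 48 / 52 = 12/13.

12/13


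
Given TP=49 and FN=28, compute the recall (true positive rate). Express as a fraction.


Recall = TP / (TP + FN) = 49 / 77 = 7/11.

7/11


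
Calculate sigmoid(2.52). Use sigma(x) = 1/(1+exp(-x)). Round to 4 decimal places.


sigma(2.52) = 1/(1+e^(-2.52)) = 1/(1+0.080460) = 1/1.080460 = 0.9255.

0.9255


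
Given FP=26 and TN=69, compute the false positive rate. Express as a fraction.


FPR = FP / (FP + TN) = 26 / 95 = 26/95.

26/95


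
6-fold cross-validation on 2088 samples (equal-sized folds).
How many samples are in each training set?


Each validation fold has 2088/6 = 348 samples. Training set = 2088 - 348 = 1740.

1740


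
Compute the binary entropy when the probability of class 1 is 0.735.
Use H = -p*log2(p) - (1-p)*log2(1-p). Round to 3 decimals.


H = -0.735*log2(0.735) - 0.265*log2(0.265) = 0.834.

0.834


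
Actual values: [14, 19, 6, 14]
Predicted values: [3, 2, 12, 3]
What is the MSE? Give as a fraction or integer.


MSE = (1/4) * ((14-3)^2=121 + (19-2)^2=289 + (6-12)^2=36 + (14-3)^2=121). Sum = 567. MSE = 567/4.

567/4


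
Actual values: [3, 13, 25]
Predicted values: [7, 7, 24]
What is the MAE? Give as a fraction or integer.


MAE = (1/3) * (|3-7|=4 + |13-7|=6 + |25-24|=1). Sum = 11. MAE = 11/3.

11/3


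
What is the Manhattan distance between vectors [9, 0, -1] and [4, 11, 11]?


d = sum of absolute differences: |9-4|=5 + |0-11|=11 + |-1-11|=12 = 28.

28


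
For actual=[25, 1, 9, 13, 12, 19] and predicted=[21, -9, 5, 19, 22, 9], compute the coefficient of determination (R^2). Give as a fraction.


Mean(y) = 79/6. SS_res = 368. SS_tot = 2045/6. R^2 = 1 - 368/(2045/6) = -163/2045.

-163/2045


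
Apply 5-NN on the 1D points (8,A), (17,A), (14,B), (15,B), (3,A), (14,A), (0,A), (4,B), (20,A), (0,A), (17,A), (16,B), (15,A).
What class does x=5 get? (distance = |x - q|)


Distances: |8-5|=3, |17-5|=12, |14-5|=9, |15-5|=10, |3-5|=2, |14-5|=9, |0-5|=5, |4-5|=1, |20-5|=15, |0-5|=5, |17-5|=12, |16-5|=11, |15-5|=10. 5 nearest: (4,B), (3,A), (8,A), (0,A), (0,A). Counts: {'B': 1, 'A': 4}. Majority class: A.

A


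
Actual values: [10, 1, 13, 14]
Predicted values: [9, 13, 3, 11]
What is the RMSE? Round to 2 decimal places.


MSE = 63.5000. RMSE = sqrt(63.5000) = 7.97.

7.97


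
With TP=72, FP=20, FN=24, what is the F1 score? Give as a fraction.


Precision = 72/92 = 18/23. Recall = 72/96 = 3/4. F1 = 2*P*R/(P+R) = 36/47.

36/47


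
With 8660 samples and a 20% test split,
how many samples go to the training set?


Test set = 8660 * 20% = 1732. Training set = 8660 - 1732 = 6928.

6928


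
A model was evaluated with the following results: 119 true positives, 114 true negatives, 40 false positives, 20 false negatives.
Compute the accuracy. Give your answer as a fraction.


Accuracy = (TP + TN) / (TP + TN + FP + FN) = (119 + 114) / 293 = 233/293.

233/293


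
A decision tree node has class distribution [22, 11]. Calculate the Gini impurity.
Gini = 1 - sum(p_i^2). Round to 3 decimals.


Total = 33. Proportions: 22/33, 11/33. sum(p_i^2) = 0.5556. Gini = 1 - 0.5556 = 0.4444, which rounds to 0.444.

0.444


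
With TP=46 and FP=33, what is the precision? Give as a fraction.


Precision = TP / (TP + FP) = 46 / 79 = 46/79.

46/79


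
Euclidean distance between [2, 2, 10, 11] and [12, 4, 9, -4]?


d = sqrt(sum of squared differences). (2-12)^2=100, (2-4)^2=4, (10-9)^2=1, (11--4)^2=225. Sum = 330.

sqrt(330)


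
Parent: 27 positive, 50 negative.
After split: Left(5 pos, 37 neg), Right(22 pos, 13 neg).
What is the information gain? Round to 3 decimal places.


H(parent) = 0.9346. H(left) = 0.5266, H(right) = 0.9518. Weighted = (42/77)*0.5266 + (35/77)*0.9518 = 0.7199. IG = 0.9346 - 0.7199 = 0.2147, which rounds to 0.215.

0.215


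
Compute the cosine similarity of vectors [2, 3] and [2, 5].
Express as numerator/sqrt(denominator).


dot = 19. |a|^2 = 13, |b|^2 = 29. cos = 19/sqrt(377).

19/sqrt(377)


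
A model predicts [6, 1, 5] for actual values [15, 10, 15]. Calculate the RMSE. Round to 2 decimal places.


MSE = 87.3333. RMSE = sqrt(87.3333) = 9.35.

9.35


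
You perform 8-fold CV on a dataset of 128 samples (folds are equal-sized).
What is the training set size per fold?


Each validation fold has 128/8 = 16 samples. Training set = 128 - 16 = 112.

112


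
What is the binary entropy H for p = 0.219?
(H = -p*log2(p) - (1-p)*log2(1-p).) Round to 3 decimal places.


H = -0.219*log2(0.219) - 0.781*log2(0.781) = 0.758.

0.758


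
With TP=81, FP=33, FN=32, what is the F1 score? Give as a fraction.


Precision = 81/114 = 27/38. Recall = 81/113 = 81/113. F1 = 2*P*R/(P+R) = 162/227.

162/227


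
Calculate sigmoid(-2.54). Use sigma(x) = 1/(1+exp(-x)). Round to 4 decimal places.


sigma(-2.54) = 1/(1+e^(2.54)) = 1/(1+12.679671) = 1/13.679671 = 0.0731.

0.0731


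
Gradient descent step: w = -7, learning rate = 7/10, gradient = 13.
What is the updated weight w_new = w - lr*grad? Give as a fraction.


w_new = -7 - 7/10 * 13 = -7 - 91/10 = -161/10.

-161/10


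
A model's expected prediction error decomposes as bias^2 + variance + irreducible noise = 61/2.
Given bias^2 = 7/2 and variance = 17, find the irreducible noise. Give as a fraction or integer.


Total error = bias^2 + variance + irreducible noise. So irreducible noise = 61/2 - 7/2 - 17 = 10.

10


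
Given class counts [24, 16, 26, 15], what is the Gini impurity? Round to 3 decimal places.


Total = 81. Proportions: 24/81, 16/81, 26/81, 15/81. sum(p_i^2) = 0.2641. Gini = 1 - 0.2641 = 0.7359, which rounds to 0.736.

0.736


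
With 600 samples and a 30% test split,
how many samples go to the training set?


Test set = 600 * 30% = 180. Training set = 600 - 180 = 420.

420


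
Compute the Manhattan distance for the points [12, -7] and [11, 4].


d = sum of absolute differences: |12-11|=1 + |-7-4|=11 = 12.

12


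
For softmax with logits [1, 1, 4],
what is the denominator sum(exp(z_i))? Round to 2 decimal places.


Denom = e^1=2.7183 + e^1=2.7183 + e^4=54.5982. Sum = 60.0348, which rounds to 60.03.

60.03


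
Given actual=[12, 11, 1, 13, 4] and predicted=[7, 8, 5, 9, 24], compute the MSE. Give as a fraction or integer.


MSE = (1/5) * ((12-7)^2=25 + (11-8)^2=9 + (1-5)^2=16 + (13-9)^2=16 + (4-24)^2=400). Sum = 466. MSE = 466/5.

466/5


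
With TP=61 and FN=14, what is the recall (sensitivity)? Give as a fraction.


Recall = TP / (TP + FN) = 61 / 75 = 61/75.

61/75


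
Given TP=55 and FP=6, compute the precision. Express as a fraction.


Precision = TP / (TP + FP) = 55 / 61 = 55/61.

55/61


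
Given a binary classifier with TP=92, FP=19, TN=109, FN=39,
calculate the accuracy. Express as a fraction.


Accuracy = (TP + TN) / (TP + TN + FP + FN) = (92 + 109) / 259 = 201/259.

201/259


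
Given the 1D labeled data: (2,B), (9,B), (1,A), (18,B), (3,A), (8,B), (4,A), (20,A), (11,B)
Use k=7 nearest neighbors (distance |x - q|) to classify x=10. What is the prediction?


Distances: |2-10|=8, |9-10|=1, |1-10|=9, |18-10|=8, |3-10|=7, |8-10|=2, |4-10|=6, |20-10|=10, |11-10|=1. 7 nearest: (9,B), (11,B), (8,B), (4,A), (3,A), (2,B), (18,B). Counts: {'B': 5, 'A': 2}. Majority class: B.

B


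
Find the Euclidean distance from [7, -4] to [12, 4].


d = sqrt(sum of squared differences). (7-12)^2=25, (-4-4)^2=64. Sum = 89.

sqrt(89)


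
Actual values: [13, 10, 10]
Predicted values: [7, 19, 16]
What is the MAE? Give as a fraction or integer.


MAE = (1/3) * (|13-7|=6 + |10-19|=9 + |10-16|=6). Sum = 21. MAE = 7.

7


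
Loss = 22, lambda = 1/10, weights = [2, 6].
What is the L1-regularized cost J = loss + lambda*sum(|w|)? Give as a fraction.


L1 norm = sum(|w|) = 8. J = 22 + 1/10 * 8 = 114/5.

114/5


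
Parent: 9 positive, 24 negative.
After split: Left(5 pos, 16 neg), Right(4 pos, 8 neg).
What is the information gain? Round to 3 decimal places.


H(parent) = 0.8454. H(left) = 0.7919, H(right) = 0.9183. Weighted = (21/33)*0.7919 + (12/33)*0.9183 = 0.8379. IG = 0.8454 - 0.8379 = 0.0075, which rounds to 0.008.

0.008


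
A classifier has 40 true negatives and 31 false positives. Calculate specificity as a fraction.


Specificity = TN / (TN + FP) = 40 / 71 = 40/71.

40/71


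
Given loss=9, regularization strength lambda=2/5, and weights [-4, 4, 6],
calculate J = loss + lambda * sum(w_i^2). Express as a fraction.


L2 sq norm = sum(w^2) = 68. J = 9 + 2/5 * 68 = 181/5.

181/5


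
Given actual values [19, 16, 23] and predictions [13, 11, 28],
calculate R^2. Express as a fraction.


Mean(y) = 58/3. SS_res = 86. SS_tot = 74/3. R^2 = 1 - 86/(74/3) = -92/37.

-92/37


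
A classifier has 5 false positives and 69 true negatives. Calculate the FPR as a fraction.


FPR = FP / (FP + TN) = 5 / 74 = 5/74.

5/74


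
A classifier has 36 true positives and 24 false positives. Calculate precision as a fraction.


Precision = TP / (TP + FP) = 36 / 60 = 3/5.

3/5


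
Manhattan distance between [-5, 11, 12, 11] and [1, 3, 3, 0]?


d = sum of absolute differences: |-5-1|=6 + |11-3|=8 + |12-3|=9 + |11-0|=11 = 34.

34


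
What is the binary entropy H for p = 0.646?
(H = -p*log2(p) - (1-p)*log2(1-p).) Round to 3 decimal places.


H = -0.646*log2(0.646) - 0.354*log2(0.354) = 0.938.

0.938


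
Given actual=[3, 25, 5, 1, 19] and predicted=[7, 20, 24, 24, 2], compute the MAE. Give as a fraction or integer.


MAE = (1/5) * (|3-7|=4 + |25-20|=5 + |5-24|=19 + |1-24|=23 + |19-2|=17). Sum = 68. MAE = 68/5.

68/5


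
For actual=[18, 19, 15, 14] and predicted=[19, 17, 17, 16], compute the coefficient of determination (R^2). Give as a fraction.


Mean(y) = 33/2. SS_res = 13. SS_tot = 17. R^2 = 1 - 13/(17) = 4/17.

4/17


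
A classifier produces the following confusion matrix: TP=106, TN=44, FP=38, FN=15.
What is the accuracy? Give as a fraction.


Accuracy = (TP + TN) / (TP + TN + FP + FN) = (106 + 44) / 203 = 150/203.

150/203


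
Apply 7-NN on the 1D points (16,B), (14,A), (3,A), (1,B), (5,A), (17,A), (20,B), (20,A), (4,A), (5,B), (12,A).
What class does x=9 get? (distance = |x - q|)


Distances: |16-9|=7, |14-9|=5, |3-9|=6, |1-9|=8, |5-9|=4, |17-9|=8, |20-9|=11, |20-9|=11, |4-9|=5, |5-9|=4, |12-9|=3. 7 nearest: (12,A), (5,A), (5,B), (14,A), (4,A), (3,A), (16,B). Counts: {'A': 5, 'B': 2}. Majority class: A.

A


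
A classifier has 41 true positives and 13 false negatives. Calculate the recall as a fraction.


Recall = TP / (TP + FN) = 41 / 54 = 41/54.

41/54


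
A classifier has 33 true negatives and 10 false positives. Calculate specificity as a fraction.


Specificity = TN / (TN + FP) = 33 / 43 = 33/43.

33/43


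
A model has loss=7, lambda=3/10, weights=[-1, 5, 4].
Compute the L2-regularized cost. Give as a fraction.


L2 sq norm = sum(w^2) = 42. J = 7 + 3/10 * 42 = 98/5.

98/5


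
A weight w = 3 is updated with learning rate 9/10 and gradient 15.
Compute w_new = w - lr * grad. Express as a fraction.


w_new = 3 - 9/10 * 15 = 3 - 27/2 = -21/2.

-21/2


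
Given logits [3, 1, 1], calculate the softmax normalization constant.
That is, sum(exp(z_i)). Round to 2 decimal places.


Denom = e^3=20.0855 + e^1=2.7183 + e^1=2.7183. Sum = 25.5221, which rounds to 25.52.

25.52


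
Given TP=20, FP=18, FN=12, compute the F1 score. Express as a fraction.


Precision = 20/38 = 10/19. Recall = 20/32 = 5/8. F1 = 2*P*R/(P+R) = 4/7.

4/7


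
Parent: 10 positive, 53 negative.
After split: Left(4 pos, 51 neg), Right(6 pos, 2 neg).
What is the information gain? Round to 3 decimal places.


H(parent) = 0.6313. H(left) = 0.3760, H(right) = 0.8113. Weighted = (55/63)*0.3760 + (8/63)*0.8113 = 0.4313. IG = 0.6313 - 0.4313 = 0.2000, which rounds to 0.200.

0.200


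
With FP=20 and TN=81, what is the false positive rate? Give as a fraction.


FPR = FP / (FP + TN) = 20 / 101 = 20/101.

20/101


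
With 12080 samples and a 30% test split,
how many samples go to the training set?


Test set = 12080 * 30% = 3624. Training set = 12080 - 3624 = 8456.

8456


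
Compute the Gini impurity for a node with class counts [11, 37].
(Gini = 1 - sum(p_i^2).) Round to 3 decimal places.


Total = 48. Proportions: 11/48, 37/48. sum(p_i^2) = 0.6467. Gini = 1 - 0.6467 = 0.3533, which rounds to 0.353.

0.353


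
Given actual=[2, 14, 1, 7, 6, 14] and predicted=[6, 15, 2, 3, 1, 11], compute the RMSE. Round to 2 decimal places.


MSE = 11.3333. RMSE = sqrt(11.3333) = 3.37.

3.37


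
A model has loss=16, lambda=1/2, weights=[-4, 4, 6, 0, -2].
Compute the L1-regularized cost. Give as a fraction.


L1 norm = sum(|w|) = 16. J = 16 + 1/2 * 16 = 24.

24


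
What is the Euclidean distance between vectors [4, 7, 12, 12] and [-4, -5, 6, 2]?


d = sqrt(sum of squared differences). (4--4)^2=64, (7--5)^2=144, (12-6)^2=36, (12-2)^2=100. Sum = 344.

sqrt(344)


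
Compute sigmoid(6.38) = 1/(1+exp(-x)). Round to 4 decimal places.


sigma(6.38) = 1/(1+e^(-6.38)) = 1/(1+0.001695) = 1/1.001695 = 0.9983.

0.9983


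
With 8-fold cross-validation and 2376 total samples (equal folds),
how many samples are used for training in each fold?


Each validation fold has 2376/8 = 297 samples. Training set = 2376 - 297 = 2079.

2079


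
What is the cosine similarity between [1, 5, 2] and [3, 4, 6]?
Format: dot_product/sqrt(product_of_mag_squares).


dot = 35. |a|^2 = 30, |b|^2 = 61. cos = 35/sqrt(1830).

35/sqrt(1830)


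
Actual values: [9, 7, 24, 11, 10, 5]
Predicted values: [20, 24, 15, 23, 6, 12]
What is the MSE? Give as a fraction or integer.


MSE = (1/6) * ((9-20)^2=121 + (7-24)^2=289 + (24-15)^2=81 + (11-23)^2=144 + (10-6)^2=16 + (5-12)^2=49). Sum = 700. MSE = 350/3.

350/3


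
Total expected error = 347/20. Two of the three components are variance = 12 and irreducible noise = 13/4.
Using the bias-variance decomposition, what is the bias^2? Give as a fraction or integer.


Total error = bias^2 + variance + irreducible noise. So bias^2 = 347/20 - 12 - 13/4 = 21/10.

21/10


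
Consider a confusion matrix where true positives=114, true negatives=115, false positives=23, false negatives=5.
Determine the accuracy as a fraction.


Accuracy = (TP + TN) / (TP + TN + FP + FN) = (114 + 115) / 257 = 229/257.

229/257


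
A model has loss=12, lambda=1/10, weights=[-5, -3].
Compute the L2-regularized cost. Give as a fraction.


L2 sq norm = sum(w^2) = 34. J = 12 + 1/10 * 34 = 77/5.

77/5


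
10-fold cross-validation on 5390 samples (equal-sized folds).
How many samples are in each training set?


Each validation fold has 5390/10 = 539 samples. Training set = 5390 - 539 = 4851.

4851


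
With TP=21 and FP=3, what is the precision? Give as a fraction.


Precision = TP / (TP + FP) = 21 / 24 = 7/8.

7/8


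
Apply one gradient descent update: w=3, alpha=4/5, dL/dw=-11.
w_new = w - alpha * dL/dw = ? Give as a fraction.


w_new = 3 - 4/5 * -11 = 3 - -44/5 = 59/5.

59/5


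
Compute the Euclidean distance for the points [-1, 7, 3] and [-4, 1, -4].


d = sqrt(sum of squared differences). (-1--4)^2=9, (7-1)^2=36, (3--4)^2=49. Sum = 94.

sqrt(94)


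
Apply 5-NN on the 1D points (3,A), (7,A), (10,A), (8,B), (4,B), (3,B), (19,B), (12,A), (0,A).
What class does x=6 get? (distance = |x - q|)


Distances: |3-6|=3, |7-6|=1, |10-6|=4, |8-6|=2, |4-6|=2, |3-6|=3, |19-6|=13, |12-6|=6, |0-6|=6. 5 nearest: (7,A), (8,B), (4,B), (3,A), (3,B). Counts: {'A': 2, 'B': 3}. Majority class: B.

B
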